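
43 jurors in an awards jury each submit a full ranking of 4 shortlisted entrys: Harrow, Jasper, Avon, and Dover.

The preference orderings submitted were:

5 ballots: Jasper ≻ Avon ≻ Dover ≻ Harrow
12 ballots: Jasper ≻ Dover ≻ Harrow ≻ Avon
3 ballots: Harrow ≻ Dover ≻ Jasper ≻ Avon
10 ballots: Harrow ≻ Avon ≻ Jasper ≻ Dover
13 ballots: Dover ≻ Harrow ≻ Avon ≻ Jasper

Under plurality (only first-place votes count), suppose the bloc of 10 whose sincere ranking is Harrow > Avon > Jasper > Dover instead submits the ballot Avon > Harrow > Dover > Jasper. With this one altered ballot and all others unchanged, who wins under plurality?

Jasper

First-place totals with the altered ballot: Harrow 3, Jasper 17, Avon 10, Dover 13.
The winner is unchanged: still Jasper.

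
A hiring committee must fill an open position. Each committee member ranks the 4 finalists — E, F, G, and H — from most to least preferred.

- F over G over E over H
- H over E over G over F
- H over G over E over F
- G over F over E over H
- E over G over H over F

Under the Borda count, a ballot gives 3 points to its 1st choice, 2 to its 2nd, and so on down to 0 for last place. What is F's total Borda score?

Borda scores:
  E: 1 + 2 + 1 + 1 + 3 = 8
  F: 3 + 0 + 0 + 2 + 0 = 5
  G: 2 + 1 + 2 + 3 + 2 = 10
  H: 0 + 3 + 3 + 0 + 1 = 7

5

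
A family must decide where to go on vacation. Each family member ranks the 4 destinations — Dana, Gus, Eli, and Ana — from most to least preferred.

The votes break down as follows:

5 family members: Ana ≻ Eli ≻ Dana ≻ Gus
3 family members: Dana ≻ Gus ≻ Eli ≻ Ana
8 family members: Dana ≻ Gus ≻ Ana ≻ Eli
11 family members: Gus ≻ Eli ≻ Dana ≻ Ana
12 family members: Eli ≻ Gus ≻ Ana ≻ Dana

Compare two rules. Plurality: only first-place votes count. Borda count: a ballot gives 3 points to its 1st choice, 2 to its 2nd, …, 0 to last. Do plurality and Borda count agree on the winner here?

Plurality first-place counts: Dana 11, Gus 11, Eli 12, Ana 5 → Eli.
Borda totals: Dana 49, Gus 79, Eli 71, Ana 35 → Gus.
The two rules disagree: plurality picks Eli, Borda picks Gus.

No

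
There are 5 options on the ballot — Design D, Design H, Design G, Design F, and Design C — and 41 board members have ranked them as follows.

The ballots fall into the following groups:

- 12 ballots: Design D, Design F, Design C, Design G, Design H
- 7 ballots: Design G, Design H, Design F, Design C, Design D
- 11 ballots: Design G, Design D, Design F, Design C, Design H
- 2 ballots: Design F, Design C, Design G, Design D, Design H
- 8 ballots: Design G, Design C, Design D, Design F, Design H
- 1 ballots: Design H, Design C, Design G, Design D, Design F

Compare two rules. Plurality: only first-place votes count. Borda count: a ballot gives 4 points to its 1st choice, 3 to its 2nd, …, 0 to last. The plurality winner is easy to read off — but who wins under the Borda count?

Plurality first-place counts: Design D 12, Design H 1, Design G 26, Design F 2, Design C 0 → Design G.
Borda totals: Design D 100, Design H 25, Design G 122, Design F 88, Design C 75 → Design G.

Design G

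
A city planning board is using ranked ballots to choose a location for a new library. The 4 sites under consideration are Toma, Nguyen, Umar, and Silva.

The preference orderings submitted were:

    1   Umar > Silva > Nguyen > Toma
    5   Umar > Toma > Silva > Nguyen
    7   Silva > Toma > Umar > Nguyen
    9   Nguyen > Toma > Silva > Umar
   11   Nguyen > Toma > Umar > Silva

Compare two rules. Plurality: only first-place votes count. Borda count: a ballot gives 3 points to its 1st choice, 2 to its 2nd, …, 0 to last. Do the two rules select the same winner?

Plurality first-place counts: Toma 0, Nguyen 20, Umar 6, Silva 7 → Nguyen.
Borda totals: Toma 64, Nguyen 61, Umar 36, Silva 37 → Toma.
The two rules disagree: plurality picks Nguyen, Borda picks Toma.

No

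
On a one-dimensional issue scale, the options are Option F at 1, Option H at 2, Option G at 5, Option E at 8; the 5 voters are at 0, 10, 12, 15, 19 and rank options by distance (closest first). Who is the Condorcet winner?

With single-peaked preferences on a line, the Condorcet winner is the candidate closest to the median voter.
The median voter (position 12) is closest to Option E at 8.
Check: Option E vs Option H — voters closer to Option E: 4 of 5.

Option E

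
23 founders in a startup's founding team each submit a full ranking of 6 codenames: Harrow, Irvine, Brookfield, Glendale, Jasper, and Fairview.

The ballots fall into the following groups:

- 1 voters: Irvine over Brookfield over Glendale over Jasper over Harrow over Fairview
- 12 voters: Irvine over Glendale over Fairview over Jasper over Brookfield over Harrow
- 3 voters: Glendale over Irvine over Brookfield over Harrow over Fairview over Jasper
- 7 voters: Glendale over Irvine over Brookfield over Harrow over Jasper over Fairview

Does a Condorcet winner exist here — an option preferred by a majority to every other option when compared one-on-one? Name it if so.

Irvine

Head-to-head results (23 voters total):
Harrow vs Irvine: Irvine wins 23–0.
Harrow vs Brookfield: Brookfield wins 23–0.
Harrow vs Glendale: Glendale wins 23–0.
Harrow vs Jasper: Jasper wins 13–10.
Harrow vs Fairview: Fairview wins 12–11.
Irvine vs Brookfield: Irvine wins 23–0.
Irvine vs Glendale: Irvine wins 13–10.
Irvine vs Jasper: Irvine wins 23–0.
Irvine vs Fairview: Irvine wins 23–0.
Brookfield vs Glendale: Glendale wins 22–1.
Brookfield vs Jasper: Jasper wins 12–11.
Brookfield vs Fairview: Fairview wins 12–11.
Glendale vs Jasper: Glendale wins 23–0.
Glendale vs Fairview: Glendale wins 23–0.
Jasper vs Fairview: Fairview wins 15–8.
Irvine beats each rival — Harrow (23–0), Brookfield (23–0), Glendale (13–10), Jasper (23–0), Fairview (23–0) — so Irvine is the Condorcet winner.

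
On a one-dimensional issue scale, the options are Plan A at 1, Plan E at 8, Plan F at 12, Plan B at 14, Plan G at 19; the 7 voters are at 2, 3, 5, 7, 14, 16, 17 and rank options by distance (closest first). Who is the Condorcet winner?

Plan E

With single-peaked preferences on a line, the Condorcet winner is the candidate closest to the median voter.
The median voter (position 7) is closest to Plan E at 8.
Check: Plan E vs Plan B — voters closer to Plan E: 4 of 7.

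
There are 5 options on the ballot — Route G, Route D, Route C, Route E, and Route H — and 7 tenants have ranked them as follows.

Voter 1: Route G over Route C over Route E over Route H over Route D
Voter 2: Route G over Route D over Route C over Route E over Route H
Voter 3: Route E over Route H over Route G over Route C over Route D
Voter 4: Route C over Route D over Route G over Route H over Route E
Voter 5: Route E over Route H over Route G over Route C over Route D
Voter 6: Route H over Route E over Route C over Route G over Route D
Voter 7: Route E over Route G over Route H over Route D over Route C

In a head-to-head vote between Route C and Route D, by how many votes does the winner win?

3

Ballots ranking Route C above Route D: 5.
Ballots ranking Route D above Route C: 2.
Route C wins 5–2, a margin of 3.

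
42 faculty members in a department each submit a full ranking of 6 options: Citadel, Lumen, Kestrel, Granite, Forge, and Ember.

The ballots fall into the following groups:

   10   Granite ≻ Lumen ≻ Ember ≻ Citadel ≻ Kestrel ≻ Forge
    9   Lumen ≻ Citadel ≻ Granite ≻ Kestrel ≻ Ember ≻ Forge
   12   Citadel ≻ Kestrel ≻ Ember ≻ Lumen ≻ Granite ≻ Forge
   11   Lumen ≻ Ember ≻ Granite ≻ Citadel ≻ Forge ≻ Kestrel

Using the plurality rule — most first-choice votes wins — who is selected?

First-place vote totals:
  Citadel: 12
  Lumen: 20
  Kestrel: 0
  Granite: 10
  Forge: 0
  Ember: 0
Lumen has the most first-place votes.

Lumen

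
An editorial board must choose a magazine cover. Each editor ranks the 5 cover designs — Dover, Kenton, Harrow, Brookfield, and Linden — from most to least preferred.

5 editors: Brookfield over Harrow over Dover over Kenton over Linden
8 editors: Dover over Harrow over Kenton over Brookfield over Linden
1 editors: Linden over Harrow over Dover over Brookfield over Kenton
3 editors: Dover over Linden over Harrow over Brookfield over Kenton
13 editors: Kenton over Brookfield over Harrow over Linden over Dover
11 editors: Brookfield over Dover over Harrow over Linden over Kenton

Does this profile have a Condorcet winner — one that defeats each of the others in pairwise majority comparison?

No

Head-to-head results (41 voters total):
Dover vs Kenton: Dover wins 28–13.
Dover vs Harrow: Dover wins 22–19.
Dover vs Brookfield: Brookfield wins 29–12.
Dover vs Linden: Dover wins 27–14.
Kenton vs Harrow: Harrow wins 28–13.
Kenton vs Brookfield: Kenton wins 21–20.
Kenton vs Linden: Kenton wins 26–15.
Harrow vs Brookfield: Brookfield wins 29–12.
Harrow vs Linden: Harrow wins 37–4.
Brookfield vs Linden: Brookfield wins 37–4.
No candidate beats all others: Dover beats Kenton beats Brookfield beats Dover, a majority cycle.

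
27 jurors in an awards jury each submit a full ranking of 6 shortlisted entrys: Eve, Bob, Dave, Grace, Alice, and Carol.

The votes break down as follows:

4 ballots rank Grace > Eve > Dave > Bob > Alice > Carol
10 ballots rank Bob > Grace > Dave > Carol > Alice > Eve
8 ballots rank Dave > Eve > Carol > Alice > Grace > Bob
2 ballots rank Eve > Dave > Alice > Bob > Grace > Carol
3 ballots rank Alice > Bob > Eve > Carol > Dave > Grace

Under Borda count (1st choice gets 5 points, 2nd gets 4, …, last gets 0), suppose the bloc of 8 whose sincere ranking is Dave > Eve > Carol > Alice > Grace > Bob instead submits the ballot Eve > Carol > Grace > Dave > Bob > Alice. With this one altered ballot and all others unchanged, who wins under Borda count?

Grace

Borda totals with the altered ballot: Eve 75, Bob 82, Dave 69, Grace 86, Alice 35, Carol 58.
The switch changes the winner from Dave to Grace.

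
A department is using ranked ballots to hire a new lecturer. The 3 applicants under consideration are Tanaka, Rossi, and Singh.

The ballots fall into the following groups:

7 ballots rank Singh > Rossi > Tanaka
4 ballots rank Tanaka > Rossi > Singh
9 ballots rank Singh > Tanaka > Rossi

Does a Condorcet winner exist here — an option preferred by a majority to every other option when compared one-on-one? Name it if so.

Singh

Head-to-head results (20 voters total):
Tanaka vs Rossi: Tanaka wins 13–7.
Tanaka vs Singh: Singh wins 16–4.
Rossi vs Singh: Singh wins 16–4.
Singh beats each rival — Tanaka (16–4), Rossi (16–4) — so Singh is the Condorcet winner.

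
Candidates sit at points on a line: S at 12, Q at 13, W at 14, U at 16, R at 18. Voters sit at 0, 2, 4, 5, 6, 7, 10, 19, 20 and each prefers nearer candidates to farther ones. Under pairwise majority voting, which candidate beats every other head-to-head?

With single-peaked preferences on a line, the Condorcet winner is the candidate closest to the median voter.
The median voter (position 6) is closest to S at 12.
Check: S vs Q — voters closer to S: 7 of 9.

S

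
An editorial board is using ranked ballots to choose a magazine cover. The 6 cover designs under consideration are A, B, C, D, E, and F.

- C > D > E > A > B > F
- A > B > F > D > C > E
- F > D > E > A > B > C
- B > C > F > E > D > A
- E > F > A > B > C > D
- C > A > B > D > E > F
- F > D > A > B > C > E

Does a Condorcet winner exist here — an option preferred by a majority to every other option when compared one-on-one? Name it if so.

Head-to-head results (7 voters total):
A vs B: A wins 6–1.
A vs C: A wins 4–3.
A vs D: D wins 4–3.
A vs E: E wins 4–3.
A vs F: F wins 4–3.
B vs C: B wins 5–2.
B vs D: B wins 4–3.
B vs E: B wins 4–3.
B vs F: B wins 4–3.
C vs D: C wins 4–3.
C vs E: C wins 5–2.
C vs F: F wins 4–3.
D vs E: D wins 5–2.
D vs F: F wins 5–2.
E vs F: F wins 4–3.
No candidate beats all others: A beats B beats D beats A, a majority cycle.

No Condorcet winner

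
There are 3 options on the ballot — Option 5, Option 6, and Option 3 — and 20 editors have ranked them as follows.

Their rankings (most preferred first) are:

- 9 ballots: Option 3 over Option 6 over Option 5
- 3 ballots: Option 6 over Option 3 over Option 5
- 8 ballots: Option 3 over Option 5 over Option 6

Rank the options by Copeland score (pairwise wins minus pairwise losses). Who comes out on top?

Option 3

Pairwise results:
  Option 5 vs Option 6: Option 6 wins 12–8.
  Option 5 vs Option 3: Option 3 wins 20–0.
  Option 6 vs Option 3: Option 3 wins 17–3.
Copeland scores (wins − losses):
  Option 5: 0 − 2 = -2
  Option 6: 1 − 1 = 0
  Option 3: 2 − 0 = 2
Option 3 has the best Copeland score.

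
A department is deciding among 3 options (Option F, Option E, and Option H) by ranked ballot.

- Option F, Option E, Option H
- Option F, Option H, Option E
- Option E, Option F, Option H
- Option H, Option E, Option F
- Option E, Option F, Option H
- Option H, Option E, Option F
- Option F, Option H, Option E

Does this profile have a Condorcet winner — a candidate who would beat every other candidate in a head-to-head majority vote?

Head-to-head results (7 voters total):
Option F vs Option E: Option E wins 4–3.
Option F vs Option H: Option F wins 5–2.
Option E vs Option H: Option H wins 4–3.
No candidate beats all others: Option F beats Option H beats Option E beats Option F, a majority cycle.

No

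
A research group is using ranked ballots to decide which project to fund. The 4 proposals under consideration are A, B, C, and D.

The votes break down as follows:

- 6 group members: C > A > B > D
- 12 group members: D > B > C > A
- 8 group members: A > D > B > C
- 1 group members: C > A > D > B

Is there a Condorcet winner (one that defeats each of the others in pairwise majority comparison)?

Head-to-head results (27 voters total):
A vs B: A wins 15–12.
A vs C: C wins 19–8.
A vs D: A wins 15–12.
B vs C: B wins 20–7.
B vs D: D wins 21–6.
C vs D: D wins 20–7.
No candidate beats all others: A beats B beats C beats A, a majority cycle.

No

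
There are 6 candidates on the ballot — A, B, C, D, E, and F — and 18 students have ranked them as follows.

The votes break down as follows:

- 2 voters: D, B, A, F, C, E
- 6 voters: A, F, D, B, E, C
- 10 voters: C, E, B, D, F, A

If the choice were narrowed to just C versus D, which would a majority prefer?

C

Ballots ranking C above D: 10.
Ballots ranking D above C: 2+6 = 8.
C wins the head-to-head, 10–8.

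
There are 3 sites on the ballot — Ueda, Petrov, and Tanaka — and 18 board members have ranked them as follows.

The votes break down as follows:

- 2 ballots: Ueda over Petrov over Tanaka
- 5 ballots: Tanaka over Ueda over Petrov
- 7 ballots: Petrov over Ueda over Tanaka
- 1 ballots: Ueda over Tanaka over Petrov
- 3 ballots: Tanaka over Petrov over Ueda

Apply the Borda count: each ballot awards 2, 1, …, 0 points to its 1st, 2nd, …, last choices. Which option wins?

Borda scores:
  Ueda: 2·2 + 5·1 + 7·1 + 2 + 3·0 = 18
  Petrov: 2·1 + 5·0 + 7·2 + 0 + 3·1 = 19
  Tanaka: 2·0 + 5·2 + 7·0 + 1 + 3·2 = 17
Petrov has the highest total.

Petrov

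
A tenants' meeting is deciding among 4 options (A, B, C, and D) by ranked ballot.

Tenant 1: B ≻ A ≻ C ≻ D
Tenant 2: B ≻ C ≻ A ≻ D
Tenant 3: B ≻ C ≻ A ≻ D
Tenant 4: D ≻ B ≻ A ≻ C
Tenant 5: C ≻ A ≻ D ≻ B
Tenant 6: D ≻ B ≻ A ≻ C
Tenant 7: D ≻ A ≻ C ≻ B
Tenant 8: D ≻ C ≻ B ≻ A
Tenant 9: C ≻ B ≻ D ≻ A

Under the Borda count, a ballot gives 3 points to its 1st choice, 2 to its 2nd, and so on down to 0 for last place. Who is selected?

Borda scores:
  A: 2 + 1 + 1 + 1 + 2 + 1 + 2 + 0 + 0 = 10
  B: 3 + 3 + 3 + 2 + 0 + 2 + 0 + 1 + 2 = 16
  C: 1 + 2 + 2 + 0 + 3 + 0 + 1 + 2 + 3 = 14
  D: 0 + 0 + 0 + 3 + 1 + 3 + 3 + 3 + 1 = 14
B has the highest total.

B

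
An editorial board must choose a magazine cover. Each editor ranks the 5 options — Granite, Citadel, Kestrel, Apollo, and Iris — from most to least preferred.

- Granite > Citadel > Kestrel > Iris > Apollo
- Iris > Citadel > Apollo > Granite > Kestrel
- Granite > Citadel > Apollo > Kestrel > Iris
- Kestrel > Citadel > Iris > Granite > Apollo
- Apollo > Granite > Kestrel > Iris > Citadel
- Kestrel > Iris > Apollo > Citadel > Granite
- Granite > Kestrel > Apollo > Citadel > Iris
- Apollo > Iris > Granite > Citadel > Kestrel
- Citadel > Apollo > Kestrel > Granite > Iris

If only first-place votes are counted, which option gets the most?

Granite

First-place vote totals:
  Granite: 3
  Citadel: 1
  Kestrel: 2
  Apollo: 2
  Iris: 1
Granite has the most first-place votes.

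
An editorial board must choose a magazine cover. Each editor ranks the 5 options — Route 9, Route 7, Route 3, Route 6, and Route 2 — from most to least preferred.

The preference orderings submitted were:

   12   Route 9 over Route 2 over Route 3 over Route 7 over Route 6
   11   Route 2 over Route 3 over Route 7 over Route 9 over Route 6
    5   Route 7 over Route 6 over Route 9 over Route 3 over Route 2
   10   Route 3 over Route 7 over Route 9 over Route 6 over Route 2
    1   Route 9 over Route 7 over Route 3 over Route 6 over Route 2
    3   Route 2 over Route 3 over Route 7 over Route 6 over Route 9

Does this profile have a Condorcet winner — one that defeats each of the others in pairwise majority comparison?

No

Head-to-head results (42 voters total):
Route 9 vs Route 7: Route 7 wins 29–13.
Route 9 vs Route 3: Route 3 wins 24–18.
Route 9 vs Route 6: Route 9 wins 34–8.
Route 9 vs Route 2: Route 9 wins 28–14.
Route 7 vs Route 3: Route 3 wins 36–6.
Route 7 vs Route 6: Route 7 wins 42–0.
Route 7 vs Route 2: Route 2 wins 26–16.
Route 3 vs Route 6: Route 3 wins 37–5.
Route 3 vs Route 2: Route 2 wins 26–16.
Route 6 vs Route 2: Route 2 wins 26–16.
No candidate beats all others: Route 9 beats Route 2 beats Route 7 beats Route 9, a majority cycle.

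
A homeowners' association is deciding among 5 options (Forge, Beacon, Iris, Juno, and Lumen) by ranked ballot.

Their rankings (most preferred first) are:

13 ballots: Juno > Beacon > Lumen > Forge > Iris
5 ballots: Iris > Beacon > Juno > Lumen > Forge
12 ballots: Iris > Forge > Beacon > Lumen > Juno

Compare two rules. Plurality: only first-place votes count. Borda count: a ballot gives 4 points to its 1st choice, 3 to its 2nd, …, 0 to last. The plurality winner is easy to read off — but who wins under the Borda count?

Plurality first-place counts: Forge 0, Beacon 0, Iris 17, Juno 13, Lumen 0 → Iris.
Borda totals: Forge 49, Beacon 78, Iris 68, Juno 62, Lumen 43 → Beacon.

Beacon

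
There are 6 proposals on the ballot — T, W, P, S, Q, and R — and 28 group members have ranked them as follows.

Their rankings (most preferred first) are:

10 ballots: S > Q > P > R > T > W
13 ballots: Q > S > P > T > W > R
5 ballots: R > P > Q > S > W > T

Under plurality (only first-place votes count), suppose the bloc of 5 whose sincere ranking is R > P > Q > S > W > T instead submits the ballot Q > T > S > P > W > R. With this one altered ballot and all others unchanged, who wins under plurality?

First-place totals with the altered ballot: T 0, W 0, P 0, S 10, Q 18, R 0.
The winner is unchanged: still Q.

Q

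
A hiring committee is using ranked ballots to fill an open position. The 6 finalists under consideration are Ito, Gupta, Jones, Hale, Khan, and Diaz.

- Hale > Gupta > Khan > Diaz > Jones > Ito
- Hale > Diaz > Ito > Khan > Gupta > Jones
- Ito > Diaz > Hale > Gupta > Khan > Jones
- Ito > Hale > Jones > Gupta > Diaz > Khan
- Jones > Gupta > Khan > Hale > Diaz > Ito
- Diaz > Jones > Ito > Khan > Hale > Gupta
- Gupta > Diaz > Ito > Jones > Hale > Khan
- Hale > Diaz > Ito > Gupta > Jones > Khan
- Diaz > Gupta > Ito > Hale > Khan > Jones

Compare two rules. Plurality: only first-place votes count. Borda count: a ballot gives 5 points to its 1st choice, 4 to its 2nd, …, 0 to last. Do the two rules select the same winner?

No

Plurality first-place counts: Ito 2, Gupta 1, Jones 1, Hale 3, Khan 0, Diaz 2 → Hale.
Borda totals: Ito 25, Gupta 24, Jones 16, Hale 28, Khan 12, Diaz 30 → Diaz.
The two rules disagree: plurality picks Hale, Borda picks Diaz.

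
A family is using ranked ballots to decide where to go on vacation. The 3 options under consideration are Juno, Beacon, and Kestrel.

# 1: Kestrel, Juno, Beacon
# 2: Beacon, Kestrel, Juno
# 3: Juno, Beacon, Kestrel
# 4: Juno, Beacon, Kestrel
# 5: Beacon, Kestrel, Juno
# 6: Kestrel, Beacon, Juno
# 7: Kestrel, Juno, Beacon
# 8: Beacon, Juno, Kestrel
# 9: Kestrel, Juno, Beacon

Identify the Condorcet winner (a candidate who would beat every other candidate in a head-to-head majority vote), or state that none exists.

Head-to-head results (9 voters total):
Juno vs Beacon: Juno wins 5–4.
Juno vs Kestrel: Kestrel wins 6–3.
Beacon vs Kestrel: Beacon wins 5–4.
No candidate beats all others: Juno beats Beacon beats Kestrel beats Juno, a majority cycle.

There is no Condorcet winner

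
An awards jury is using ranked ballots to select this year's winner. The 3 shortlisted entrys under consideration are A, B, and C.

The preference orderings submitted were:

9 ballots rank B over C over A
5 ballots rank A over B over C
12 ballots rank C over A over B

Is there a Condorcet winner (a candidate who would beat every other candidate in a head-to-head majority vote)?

No

Head-to-head results (26 voters total):
A vs B: A wins 17–9.
A vs C: C wins 21–5.
B vs C: B wins 14–12.
No candidate beats all others: A beats B beats C beats A, a majority cycle.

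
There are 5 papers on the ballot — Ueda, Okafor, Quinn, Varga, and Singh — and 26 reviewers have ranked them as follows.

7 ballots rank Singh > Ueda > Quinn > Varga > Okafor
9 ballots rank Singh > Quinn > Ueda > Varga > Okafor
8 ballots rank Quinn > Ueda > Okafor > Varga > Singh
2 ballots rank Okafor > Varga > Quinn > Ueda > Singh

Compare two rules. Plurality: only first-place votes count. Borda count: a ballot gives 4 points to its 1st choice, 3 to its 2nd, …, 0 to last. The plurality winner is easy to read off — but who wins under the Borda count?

Quinn

Plurality first-place counts: Ueda 0, Okafor 2, Quinn 8, Varga 0, Singh 16 → Singh.
Borda totals: Ueda 65, Okafor 24, Quinn 77, Varga 30, Singh 64 → Quinn.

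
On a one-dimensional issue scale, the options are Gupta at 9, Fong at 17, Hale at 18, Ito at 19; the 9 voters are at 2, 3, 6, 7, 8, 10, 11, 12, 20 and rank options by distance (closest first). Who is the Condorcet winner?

With single-peaked preferences on a line, the Condorcet winner is the candidate closest to the median voter.
The median voter (position 8) is closest to Gupta at 9.
Check: Gupta vs Ito — voters closer to Gupta: 8 of 9.

Gupta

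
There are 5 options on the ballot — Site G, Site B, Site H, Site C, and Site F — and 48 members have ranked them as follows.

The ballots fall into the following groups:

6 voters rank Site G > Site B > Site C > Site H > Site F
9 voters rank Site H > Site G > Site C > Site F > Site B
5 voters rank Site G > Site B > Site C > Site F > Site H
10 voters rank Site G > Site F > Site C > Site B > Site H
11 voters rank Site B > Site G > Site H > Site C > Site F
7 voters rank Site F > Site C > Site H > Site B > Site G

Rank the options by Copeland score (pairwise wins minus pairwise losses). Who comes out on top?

Site G

Pairwise results:
  Site G vs Site B: Site G wins 30–18.
  Site G vs Site H: Site G wins 32–16.
  Site G vs Site C: Site G wins 41–7.
  Site G vs Site F: Site G wins 41–7.
  Site B vs Site H: Site B wins 32–16.
  Site B vs Site C: Site C wins 26–22.
  Site B vs Site F: Site F wins 26–22.
  Site H vs Site C: Site C wins 28–20.
  Site H vs Site F: Site H wins 26–22.
  Site C vs Site F: Site C wins 31–17.
Copeland scores (wins − losses):
  Site G: 4 − 0 = 4
  Site B: 1 − 3 = -2
  Site H: 1 − 3 = -2
  Site C: 3 − 1 = 2
  Site F: 1 − 3 = -2
Site G has the best Copeland score.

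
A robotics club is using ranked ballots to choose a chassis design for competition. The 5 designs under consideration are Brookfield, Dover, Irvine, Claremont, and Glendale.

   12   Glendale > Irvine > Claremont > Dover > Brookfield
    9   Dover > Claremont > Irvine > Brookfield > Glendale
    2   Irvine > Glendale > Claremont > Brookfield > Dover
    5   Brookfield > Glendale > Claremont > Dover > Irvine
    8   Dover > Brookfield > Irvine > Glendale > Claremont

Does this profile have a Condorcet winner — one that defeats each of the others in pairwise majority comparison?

No

Head-to-head results (36 voters total):
Brookfield vs Dover: Dover wins 29–7.
Brookfield vs Irvine: Irvine wins 23–13.
Brookfield vs Claremont: Claremont wins 23–13.
Brookfield vs Glendale: Brookfield wins 22–14.
Dover vs Irvine: Dover wins 22–14.
Dover vs Claremont: Claremont wins 19–17.
Dover vs Glendale: Glendale wins 19–17.
Irvine vs Claremont: Irvine wins 22–14.
Irvine vs Glendale: Irvine wins 19–17.
Claremont vs Glendale: Glendale wins 27–9.
No candidate beats all others: Brookfield beats Glendale beats Dover beats Brookfield, a majority cycle.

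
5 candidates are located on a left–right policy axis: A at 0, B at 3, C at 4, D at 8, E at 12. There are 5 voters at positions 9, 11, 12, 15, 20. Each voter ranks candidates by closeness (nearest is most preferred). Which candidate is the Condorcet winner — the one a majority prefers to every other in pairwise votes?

With single-peaked preferences on a line, the Condorcet winner is the candidate closest to the median voter.
The median voter (position 12) is closest to E at 12.
Check: E vs C — voters closer to E: 5 of 5.

E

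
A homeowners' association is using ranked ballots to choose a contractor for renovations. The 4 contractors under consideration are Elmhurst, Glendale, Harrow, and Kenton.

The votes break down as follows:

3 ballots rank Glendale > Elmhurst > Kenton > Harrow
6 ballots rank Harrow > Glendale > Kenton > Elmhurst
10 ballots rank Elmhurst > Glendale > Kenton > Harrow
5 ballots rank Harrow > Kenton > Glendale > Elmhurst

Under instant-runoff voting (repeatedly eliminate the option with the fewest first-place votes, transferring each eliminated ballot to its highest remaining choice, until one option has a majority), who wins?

Round 1: Harrow 11, Elmhurst 10, Glendale 3, Kenton 0. Kenton has the fewest and is eliminated.
Round 2: Harrow 11, Elmhurst 10, Glendale 3. Glendale has the fewest and is eliminated.
Round 3: Elmhurst 13, Harrow 11. Elmhurst has a majority.

Elmhurst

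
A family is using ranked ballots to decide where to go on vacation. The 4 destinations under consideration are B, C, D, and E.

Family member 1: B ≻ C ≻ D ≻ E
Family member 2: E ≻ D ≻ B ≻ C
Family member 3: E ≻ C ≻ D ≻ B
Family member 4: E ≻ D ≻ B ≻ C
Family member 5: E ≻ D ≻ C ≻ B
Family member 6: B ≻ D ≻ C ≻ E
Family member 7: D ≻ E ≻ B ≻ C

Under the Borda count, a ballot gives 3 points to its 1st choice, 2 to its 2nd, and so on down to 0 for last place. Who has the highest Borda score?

E

Borda scores:
  B: 3 + 1 + 0 + 1 + 0 + 3 + 1 = 9
  C: 2 + 0 + 2 + 0 + 1 + 1 + 0 = 6
  D: 1 + 2 + 1 + 2 + 2 + 2 + 3 = 13
  E: 0 + 3 + 3 + 3 + 3 + 0 + 2 = 14
E has the highest total.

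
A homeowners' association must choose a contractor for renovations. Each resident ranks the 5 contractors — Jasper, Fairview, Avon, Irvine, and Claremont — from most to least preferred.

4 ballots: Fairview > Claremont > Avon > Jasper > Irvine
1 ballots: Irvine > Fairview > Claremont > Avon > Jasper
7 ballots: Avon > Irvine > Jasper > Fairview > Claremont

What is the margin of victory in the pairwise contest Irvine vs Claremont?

Ballots ranking Irvine above Claremont: 1+7 = 8.
Ballots ranking Claremont above Irvine: 4.
Irvine wins 8–4, a margin of 4.

4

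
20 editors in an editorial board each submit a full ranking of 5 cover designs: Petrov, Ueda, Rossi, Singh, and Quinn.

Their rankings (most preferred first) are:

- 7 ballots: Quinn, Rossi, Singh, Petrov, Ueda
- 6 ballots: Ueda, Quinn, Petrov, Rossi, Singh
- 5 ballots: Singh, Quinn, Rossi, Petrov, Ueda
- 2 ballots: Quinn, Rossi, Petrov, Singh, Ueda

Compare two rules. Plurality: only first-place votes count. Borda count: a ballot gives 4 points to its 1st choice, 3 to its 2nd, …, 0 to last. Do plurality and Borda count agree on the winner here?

Plurality first-place counts: Petrov 0, Ueda 6, Rossi 0, Singh 5, Quinn 9 → Quinn.
Borda totals: Petrov 28, Ueda 24, Rossi 43, Singh 36, Quinn 69 → Quinn.
The two rules agree on Quinn.

Yes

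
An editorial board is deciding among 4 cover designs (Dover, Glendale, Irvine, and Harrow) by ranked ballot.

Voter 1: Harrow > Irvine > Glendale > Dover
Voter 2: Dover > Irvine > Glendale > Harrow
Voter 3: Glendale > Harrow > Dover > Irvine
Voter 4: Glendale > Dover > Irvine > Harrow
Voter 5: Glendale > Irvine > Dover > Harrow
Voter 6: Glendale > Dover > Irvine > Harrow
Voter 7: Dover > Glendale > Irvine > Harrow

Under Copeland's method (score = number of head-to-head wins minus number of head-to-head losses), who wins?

Pairwise results:
  Dover vs Glendale: Glendale wins 5–2.
  Dover vs Irvine: Dover wins 5–2.
  Dover vs Harrow: Dover wins 5–2.
  Glendale vs Irvine: Glendale wins 5–2.
  Glendale vs Harrow: Glendale wins 6–1.
  Irvine vs Harrow: Irvine wins 5–2.
Copeland scores (wins − losses):
  Dover: 2 − 1 = 1
  Glendale: 3 − 0 = 3
  Irvine: 1 − 2 = -1
  Harrow: 0 − 3 = -3
Glendale has the best Copeland score.

Glendale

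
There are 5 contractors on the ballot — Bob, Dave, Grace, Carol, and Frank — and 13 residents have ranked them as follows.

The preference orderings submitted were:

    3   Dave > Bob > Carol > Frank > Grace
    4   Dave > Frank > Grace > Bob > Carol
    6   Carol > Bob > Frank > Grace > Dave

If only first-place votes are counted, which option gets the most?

Dave

First-place vote totals:
  Bob: 0
  Dave: 7
  Grace: 0
  Carol: 6
  Frank: 0
Dave has the most first-place votes.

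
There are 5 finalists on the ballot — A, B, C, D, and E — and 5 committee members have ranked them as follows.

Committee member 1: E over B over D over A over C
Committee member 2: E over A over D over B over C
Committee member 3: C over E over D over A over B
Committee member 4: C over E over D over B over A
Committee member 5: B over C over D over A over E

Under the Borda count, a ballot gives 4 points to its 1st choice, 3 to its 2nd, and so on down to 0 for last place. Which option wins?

E

Borda scores:
  A: 1 + 3 + 1 + 0 + 1 = 6
  B: 3 + 1 + 0 + 1 + 4 = 9
  C: 0 + 0 + 4 + 4 + 3 = 11
  D: 2 + 2 + 2 + 2 + 2 = 10
  E: 4 + 4 + 3 + 3 + 0 = 14
E has the highest total.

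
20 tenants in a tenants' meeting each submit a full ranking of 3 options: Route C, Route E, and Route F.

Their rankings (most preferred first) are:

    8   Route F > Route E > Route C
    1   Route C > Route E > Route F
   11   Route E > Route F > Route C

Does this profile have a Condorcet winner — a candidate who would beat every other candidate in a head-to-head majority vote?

Yes

Head-to-head results (20 voters total):
Route C vs Route E: Route E wins 19–1.
Route C vs Route F: Route F wins 19–1.
Route E vs Route F: Route E wins 12–8.
Route E beats each rival — Route C (19–1), Route F (12–8) — so Route E is the Condorcet winner.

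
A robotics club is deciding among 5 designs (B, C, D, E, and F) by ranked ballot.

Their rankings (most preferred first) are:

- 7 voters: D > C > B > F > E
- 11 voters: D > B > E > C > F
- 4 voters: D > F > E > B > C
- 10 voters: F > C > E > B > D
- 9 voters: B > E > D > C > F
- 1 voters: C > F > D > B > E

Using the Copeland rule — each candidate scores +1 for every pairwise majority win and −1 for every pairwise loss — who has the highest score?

Pairwise results:
  B vs C: B wins 24–18.
  B vs D: D wins 23–19.
  B vs E: B wins 28–14.
  B vs F: B wins 27–15.
  C vs D: D wins 31–11.
  C vs E: E wins 24–18.
  C vs F: C wins 28–14.
  D vs E: D wins 23–19.
  D vs F: D wins 31–11.
  E vs F: F wins 22–20.
Copeland scores (wins − losses):
  B: 3 − 1 = 2
  C: 1 − 3 = -2
  D: 4 − 0 = 4
  E: 1 − 3 = -2
  F: 1 − 3 = -2
D has the best Copeland score.

D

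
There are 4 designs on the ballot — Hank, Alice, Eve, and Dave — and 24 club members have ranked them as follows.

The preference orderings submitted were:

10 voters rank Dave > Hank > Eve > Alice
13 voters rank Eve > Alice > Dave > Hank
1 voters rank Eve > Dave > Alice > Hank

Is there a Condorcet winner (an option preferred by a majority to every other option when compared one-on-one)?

Yes

Head-to-head results (24 voters total):
Hank vs Alice: Alice wins 14–10.
Hank vs Eve: Eve wins 14–10.
Hank vs Dave: Dave wins 24–0.
Alice vs Eve: Eve wins 24–0.
Alice vs Dave: Alice wins 13–11.
Eve vs Dave: Eve wins 14–10.
Eve beats each rival — Hank (14–10), Alice (24–0), Dave (14–10) — so Eve is the Condorcet winner.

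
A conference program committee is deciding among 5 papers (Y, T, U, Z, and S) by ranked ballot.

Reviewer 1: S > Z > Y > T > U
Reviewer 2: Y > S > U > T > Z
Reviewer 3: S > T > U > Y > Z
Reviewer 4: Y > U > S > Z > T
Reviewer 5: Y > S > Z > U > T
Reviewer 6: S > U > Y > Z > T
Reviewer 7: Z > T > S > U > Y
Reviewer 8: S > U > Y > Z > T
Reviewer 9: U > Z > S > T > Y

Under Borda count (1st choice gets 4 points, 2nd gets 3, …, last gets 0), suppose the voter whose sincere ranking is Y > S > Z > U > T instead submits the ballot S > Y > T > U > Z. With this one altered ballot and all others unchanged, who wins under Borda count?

Borda totals with the altered ballot: Y 18, T 11, U 19, Z 13, S 29.
The winner is unchanged: still S.

S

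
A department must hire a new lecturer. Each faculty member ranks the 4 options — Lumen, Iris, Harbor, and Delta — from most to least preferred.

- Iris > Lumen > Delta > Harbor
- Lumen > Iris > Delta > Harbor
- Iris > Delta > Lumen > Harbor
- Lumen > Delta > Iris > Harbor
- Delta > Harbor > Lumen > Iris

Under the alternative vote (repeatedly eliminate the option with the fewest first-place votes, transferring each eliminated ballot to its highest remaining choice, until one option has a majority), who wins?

Lumen

Round 1: Lumen 2, Iris 2, Delta 1, Harbor 0. Harbor has the fewest and is eliminated.
Round 2: Lumen 2, Iris 2, Delta 1. Delta has the fewest and is eliminated.
Round 3: Lumen 3, Iris 2. Lumen has a majority.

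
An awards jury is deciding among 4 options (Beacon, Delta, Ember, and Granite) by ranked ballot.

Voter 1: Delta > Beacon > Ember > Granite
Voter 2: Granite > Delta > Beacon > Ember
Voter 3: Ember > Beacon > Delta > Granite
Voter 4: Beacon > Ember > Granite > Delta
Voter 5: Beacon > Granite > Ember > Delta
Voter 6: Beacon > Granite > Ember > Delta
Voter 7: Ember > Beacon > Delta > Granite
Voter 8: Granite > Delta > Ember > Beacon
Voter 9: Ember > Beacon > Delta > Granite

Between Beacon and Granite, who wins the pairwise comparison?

Ballots ranking Beacon above Granite: 7.
Ballots ranking Granite above Beacon: 2.
Beacon wins the head-to-head, 7–2.

Beacon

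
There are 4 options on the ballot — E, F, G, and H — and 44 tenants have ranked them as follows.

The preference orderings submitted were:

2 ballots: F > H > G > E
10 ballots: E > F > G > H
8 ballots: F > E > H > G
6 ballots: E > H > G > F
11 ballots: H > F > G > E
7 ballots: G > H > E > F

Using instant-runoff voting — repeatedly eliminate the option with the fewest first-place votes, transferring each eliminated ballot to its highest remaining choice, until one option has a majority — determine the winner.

E

Round 1: E 16, H 11, F 10, G 7. G has the fewest and is eliminated.
Round 2: H 18, E 16, F 10. F has the fewest and is eliminated.
Round 3: E 24, H 20. E has a majority.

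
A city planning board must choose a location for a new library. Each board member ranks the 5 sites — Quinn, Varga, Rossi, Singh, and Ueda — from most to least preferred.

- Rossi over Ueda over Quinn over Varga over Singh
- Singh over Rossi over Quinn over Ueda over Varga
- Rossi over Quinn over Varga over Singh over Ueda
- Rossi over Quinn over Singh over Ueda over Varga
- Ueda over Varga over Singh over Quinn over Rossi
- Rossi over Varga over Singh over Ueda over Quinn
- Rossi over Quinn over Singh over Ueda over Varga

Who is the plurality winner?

First-place vote totals:
  Quinn: 0
  Varga: 0
  Rossi: 5
  Singh: 1
  Ueda: 1
Rossi has the most first-place votes.

Rossi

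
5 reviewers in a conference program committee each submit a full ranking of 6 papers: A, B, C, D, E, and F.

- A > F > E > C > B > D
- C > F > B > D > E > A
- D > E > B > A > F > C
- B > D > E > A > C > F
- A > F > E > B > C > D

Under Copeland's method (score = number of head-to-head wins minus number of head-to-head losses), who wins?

F

Pairwise results:
  A vs B: B wins 3–2.
  A vs C: A wins 4–1.
  A vs D: D wins 3–2.
  A vs E: E wins 3–2.
  A vs F: A wins 4–1.
  B vs C: B wins 3–2.
  B vs D: B wins 4–1.
  B vs E: E wins 3–2.
  B vs F: F wins 3–2.
  C vs D: C wins 3–2.
  C vs E: E wins 4–1.
  C vs F: F wins 3–2.
  D vs E: D wins 3–2.
  D vs F: F wins 3–2.
  E vs F: F wins 3–2.
Copeland scores (wins − losses):
  A: 2 − 3 = -1
  B: 3 − 2 = 1
  C: 1 − 4 = -3
  D: 2 − 3 = -1
  E: 3 − 2 = 1
  F: 4 − 1 = 3
F has the best Copeland score.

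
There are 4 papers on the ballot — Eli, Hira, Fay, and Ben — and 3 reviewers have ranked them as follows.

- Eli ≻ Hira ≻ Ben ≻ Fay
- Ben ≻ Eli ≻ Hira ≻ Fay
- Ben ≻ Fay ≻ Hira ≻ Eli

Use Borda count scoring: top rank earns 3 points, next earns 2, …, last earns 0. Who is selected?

Ben

Borda scores:
  Eli: 3 + 2 + 0 = 5
  Hira: 2 + 1 + 1 = 4
  Fay: 0 + 0 + 2 = 2
  Ben: 1 + 3 + 3 = 7
Ben has the highest total.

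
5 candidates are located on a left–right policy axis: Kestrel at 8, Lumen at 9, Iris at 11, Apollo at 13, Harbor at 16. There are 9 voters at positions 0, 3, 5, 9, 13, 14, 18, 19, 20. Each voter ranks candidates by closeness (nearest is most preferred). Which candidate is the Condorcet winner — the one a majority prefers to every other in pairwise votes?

Apollo

With single-peaked preferences on a line, the Condorcet winner is the candidate closest to the median voter.
The median voter (position 13) is closest to Apollo at 13.
Check: Apollo vs Kestrel — voters closer to Apollo: 5 of 9.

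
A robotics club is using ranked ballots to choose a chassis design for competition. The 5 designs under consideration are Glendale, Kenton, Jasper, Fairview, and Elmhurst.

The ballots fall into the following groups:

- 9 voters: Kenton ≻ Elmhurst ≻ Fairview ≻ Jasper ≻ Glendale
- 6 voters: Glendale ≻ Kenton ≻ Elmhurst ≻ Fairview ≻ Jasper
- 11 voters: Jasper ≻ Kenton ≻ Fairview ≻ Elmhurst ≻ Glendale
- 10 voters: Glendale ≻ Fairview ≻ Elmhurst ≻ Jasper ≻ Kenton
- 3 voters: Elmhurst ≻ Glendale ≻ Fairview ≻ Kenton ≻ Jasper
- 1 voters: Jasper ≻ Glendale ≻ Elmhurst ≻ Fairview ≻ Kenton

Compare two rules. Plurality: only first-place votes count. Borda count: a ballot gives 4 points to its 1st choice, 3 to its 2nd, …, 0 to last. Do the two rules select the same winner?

No

Plurality first-place counts: Glendale 16, Kenton 9, Jasper 12, Fairview 0, Elmhurst 3 → Glendale.
Borda totals: Glendale 76, Kenton 90, Jasper 67, Fairview 83, Elmhurst 84 → Kenton.
The two rules disagree: plurality picks Glendale, Borda picks Kenton.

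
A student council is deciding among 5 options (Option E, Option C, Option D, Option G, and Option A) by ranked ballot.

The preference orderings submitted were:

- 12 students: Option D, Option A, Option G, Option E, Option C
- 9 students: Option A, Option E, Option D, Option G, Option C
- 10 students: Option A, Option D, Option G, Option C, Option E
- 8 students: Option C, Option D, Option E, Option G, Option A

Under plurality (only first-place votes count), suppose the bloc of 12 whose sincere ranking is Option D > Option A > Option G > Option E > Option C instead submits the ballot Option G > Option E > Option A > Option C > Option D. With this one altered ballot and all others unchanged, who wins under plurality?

Option A

First-place totals with the altered ballot: Option E 0, Option C 8, Option D 0, Option G 12, Option A 19.
The winner is unchanged: still Option A.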